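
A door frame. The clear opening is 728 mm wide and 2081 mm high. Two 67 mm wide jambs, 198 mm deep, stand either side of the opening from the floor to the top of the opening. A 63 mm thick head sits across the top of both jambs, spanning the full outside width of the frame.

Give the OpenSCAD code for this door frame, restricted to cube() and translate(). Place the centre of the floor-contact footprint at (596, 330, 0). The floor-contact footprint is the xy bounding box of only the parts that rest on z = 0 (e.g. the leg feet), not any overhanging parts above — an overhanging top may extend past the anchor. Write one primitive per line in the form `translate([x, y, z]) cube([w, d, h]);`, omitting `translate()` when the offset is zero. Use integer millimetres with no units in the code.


translate([165, 231, 0]) cube([67, 198, 2081]);
translate([960, 231, 0]) cube([67, 198, 2081]);
translate([165, 231, 2081]) cube([862, 198, 63]);


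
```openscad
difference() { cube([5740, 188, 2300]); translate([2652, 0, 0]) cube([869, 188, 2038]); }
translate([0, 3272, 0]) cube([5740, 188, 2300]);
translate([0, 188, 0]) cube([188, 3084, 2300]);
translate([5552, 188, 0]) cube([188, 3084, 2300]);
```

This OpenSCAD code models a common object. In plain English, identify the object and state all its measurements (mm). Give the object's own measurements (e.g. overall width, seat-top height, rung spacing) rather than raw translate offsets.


A single room: four walls, each 2300 mm tall and 188 mm thick, enclosing an outside footprint 5740×3460 mm (x × y), no floor or roof. The front and back walls (−y and +y sides) run the full x-width; the side walls fit between their inner faces. A door opening 869 mm wide and 2038 mm tall is cut through the front wall from the floor up, its −x edge 2652 mm from the wall's −x end.


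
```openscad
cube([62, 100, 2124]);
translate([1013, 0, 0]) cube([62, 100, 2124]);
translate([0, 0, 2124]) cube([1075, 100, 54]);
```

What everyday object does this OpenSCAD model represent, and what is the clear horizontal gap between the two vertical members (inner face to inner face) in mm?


A door frame. The clear opening width is 951 mm.

Two 2124 mm tall posts with a header on top — a door frame. The left jamb is 62 mm wide at x = 0; the right jamb starts at x = 1013. The clear opening is 1013 − 62 = 951 mm.


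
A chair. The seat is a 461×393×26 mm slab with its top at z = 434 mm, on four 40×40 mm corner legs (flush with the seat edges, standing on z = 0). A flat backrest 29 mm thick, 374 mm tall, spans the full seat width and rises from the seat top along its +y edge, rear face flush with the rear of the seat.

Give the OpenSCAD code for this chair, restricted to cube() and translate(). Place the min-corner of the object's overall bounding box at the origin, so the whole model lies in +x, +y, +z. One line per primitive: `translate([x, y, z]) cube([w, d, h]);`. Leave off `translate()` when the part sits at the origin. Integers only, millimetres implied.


// leg_h = 434 - 26 = 408
translate([0, 0, 408]) cube([461, 393, 26]);
cube([40, 40, 408]);
translate([421, 0, 0]) cube([40, 40, 408]);
translate([0, 353, 0]) cube([40, 40, 408]);
translate([421, 353, 0]) cube([40, 40, 408]);
translate([0, 364, 434]) cube([461, 29, 374]);


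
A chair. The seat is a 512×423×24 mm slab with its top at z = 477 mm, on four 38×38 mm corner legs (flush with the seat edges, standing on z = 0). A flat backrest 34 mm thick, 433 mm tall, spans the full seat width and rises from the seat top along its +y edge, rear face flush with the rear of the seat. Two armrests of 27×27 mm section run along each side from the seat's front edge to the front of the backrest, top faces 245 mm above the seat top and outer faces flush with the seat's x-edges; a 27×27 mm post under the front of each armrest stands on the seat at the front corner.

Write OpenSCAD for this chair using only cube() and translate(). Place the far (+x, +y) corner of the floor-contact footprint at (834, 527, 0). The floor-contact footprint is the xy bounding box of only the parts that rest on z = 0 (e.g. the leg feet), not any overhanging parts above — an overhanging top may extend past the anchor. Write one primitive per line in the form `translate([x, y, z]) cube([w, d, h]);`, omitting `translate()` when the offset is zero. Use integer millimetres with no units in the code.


translate([322, 104, 453]) cube([512, 423, 24]);
translate([322, 104, 0]) cube([38, 38, 453]);
translate([796, 104, 0]) cube([38, 38, 453]);
translate([322, 489, 0]) cube([38, 38, 453]);
translate([796, 489, 0]) cube([38, 38, 453]);
translate([322, 493, 477]) cube([512, 34, 433]);
translate([322, 104, 695]) cube([27, 389, 27]);
translate([807, 104, 695]) cube([27, 389, 27]);
translate([322, 104, 477]) cube([27, 27, 218]);
translate([807, 104, 477]) cube([27, 27, 218]);


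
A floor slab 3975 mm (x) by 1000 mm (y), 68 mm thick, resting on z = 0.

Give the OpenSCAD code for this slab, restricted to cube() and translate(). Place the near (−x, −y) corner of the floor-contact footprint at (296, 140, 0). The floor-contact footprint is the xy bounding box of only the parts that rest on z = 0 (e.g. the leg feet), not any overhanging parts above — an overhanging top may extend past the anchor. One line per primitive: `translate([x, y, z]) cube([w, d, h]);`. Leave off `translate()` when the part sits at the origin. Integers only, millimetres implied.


translate([296, 140, 0]) cube([3975, 1000, 68]);


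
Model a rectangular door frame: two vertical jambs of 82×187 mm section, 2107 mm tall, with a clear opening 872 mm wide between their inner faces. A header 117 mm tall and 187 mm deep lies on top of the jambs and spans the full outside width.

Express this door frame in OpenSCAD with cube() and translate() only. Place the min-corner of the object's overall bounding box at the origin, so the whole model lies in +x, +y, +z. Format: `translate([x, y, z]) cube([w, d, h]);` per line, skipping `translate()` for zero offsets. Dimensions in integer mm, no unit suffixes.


cube([82, 187, 2107]);
translate([954, 0, 0]) cube([82, 187, 2107]);
translate([0, 0, 2107]) cube([1036, 187, 117]);


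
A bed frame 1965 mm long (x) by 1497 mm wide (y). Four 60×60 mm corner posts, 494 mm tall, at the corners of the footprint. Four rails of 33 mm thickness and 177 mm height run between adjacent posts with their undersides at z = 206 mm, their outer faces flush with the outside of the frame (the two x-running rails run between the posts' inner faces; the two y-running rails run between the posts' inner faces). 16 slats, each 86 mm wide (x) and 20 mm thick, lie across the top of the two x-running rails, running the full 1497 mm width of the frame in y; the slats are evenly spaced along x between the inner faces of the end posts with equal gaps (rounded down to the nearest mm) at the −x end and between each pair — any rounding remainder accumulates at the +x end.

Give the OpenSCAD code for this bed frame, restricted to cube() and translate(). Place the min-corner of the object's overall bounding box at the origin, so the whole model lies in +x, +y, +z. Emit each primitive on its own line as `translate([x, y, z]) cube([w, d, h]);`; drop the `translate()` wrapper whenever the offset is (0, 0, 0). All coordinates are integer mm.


// slat z = rail_z + rail_h = 206 + 177 = 383
// slat gap = ⌊(1845 − 16·86) / 17⌋ = 27
cube([60, 60, 494]);
translate([0, 1437, 0]) cube([60, 60, 494]);
translate([1905, 0, 0]) cube([60, 60, 494]);
translate([1905, 1437, 0]) cube([60, 60, 494]);
translate([60, 0, 206]) cube([1845, 33, 177]);
translate([60, 1464, 206]) cube([1845, 33, 177]);
translate([0, 60, 206]) cube([33, 1377, 177]);
translate([1932, 60, 206]) cube([33, 1377, 177]);
translate([87, 0, 383]) cube([86, 1497, 20]);
translate([200, 0, 383]) cube([86, 1497, 20]);
translate([313, 0, 383]) cube([86, 1497, 20]);
translate([426, 0, 383]) cube([86, 1497, 20]);
translate([539, 0, 383]) cube([86, 1497, 20]);
translate([652, 0, 383]) cube([86, 1497, 20]);
translate([765, 0, 383]) cube([86, 1497, 20]);
translate([878, 0, 383]) cube([86, 1497, 20]);
translate([991, 0, 383]) cube([86, 1497, 20]);
translate([1104, 0, 383]) cube([86, 1497, 20]);
translate([1217, 0, 383]) cube([86, 1497, 20]);
translate([1330, 0, 383]) cube([86, 1497, 20]);
translate([1443, 0, 383]) cube([86, 1497, 20]);
translate([1556, 0, 383]) cube([86, 1497, 20]);
translate([1669, 0, 383]) cube([86, 1497, 20]);
translate([1782, 0, 383]) cube([86, 1497, 20]);


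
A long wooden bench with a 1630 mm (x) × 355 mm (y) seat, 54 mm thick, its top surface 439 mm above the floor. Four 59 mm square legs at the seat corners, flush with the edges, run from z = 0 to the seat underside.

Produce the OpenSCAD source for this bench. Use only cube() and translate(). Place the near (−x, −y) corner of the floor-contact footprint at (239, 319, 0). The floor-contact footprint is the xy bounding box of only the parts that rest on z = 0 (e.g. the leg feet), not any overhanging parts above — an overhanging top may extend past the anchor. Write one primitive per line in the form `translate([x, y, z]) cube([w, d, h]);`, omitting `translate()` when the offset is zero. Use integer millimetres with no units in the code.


// leg_h = 439 − 54 = 385
translate([239, 319, 385]) cube([1630, 355, 54]);
translate([239, 319, 0]) cube([59, 59, 385]);
translate([239, 615, 0]) cube([59, 59, 385]);
translate([1810, 319, 0]) cube([59, 59, 385]);
translate([1810, 615, 0]) cube([59, 59, 385]);


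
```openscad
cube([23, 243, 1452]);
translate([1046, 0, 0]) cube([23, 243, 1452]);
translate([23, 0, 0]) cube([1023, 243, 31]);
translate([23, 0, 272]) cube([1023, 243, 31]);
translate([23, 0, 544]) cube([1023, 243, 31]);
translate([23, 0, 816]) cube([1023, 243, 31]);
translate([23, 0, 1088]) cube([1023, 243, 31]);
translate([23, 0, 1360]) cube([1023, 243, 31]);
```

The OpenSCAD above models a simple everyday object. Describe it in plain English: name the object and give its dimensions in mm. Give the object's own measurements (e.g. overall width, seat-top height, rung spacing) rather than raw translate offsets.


An open bookshelf. Two side panels, each 23 mm thick, 243 mm deep and 1452 mm tall, stand 1069 mm apart (outside-to-outside). Between them sit 6 shelves, each 31 mm thick and 243 mm deep, spanning the full gap between the sides. The bottom shelf rests on the floor (its underside at z = 0) and the clear gap between one shelf's top and the next shelf's underside is 241 mm.


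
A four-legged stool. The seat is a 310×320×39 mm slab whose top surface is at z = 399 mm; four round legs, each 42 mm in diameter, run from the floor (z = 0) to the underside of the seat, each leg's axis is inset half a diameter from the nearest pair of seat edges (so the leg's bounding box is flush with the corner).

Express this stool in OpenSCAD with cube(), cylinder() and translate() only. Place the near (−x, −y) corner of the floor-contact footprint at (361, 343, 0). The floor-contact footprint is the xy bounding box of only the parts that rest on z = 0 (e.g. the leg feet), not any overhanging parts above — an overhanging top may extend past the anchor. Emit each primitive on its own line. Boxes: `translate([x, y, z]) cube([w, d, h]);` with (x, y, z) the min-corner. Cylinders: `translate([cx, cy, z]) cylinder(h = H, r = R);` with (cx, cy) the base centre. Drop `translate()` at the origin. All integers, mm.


// leg_h = 399 - 39 = 360
translate([361, 343, 360]) cube([310, 320, 39]);
translate([382, 364, 0]) cylinder(h = 360, r = 21);
translate([650, 364, 0]) cylinder(h = 360, r = 21);
translate([382, 642, 0]) cylinder(h = 360, r = 21);
translate([650, 642, 0]) cylinder(h = 360, r = 21);


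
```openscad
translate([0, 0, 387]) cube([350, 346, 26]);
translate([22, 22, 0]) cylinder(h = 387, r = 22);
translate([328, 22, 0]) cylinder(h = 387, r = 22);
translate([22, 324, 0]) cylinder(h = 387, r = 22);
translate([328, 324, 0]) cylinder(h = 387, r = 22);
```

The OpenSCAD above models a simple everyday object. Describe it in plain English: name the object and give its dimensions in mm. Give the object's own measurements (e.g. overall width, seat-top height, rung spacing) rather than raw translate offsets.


A four-legged stool. The seat is a 350×346×26 mm slab whose top surface is at z = 413 mm; four round legs, each 44 mm in diameter, run from the floor (z = 0) to the underside of the seat, each leg's axis is inset half a diameter from the nearest pair of seat edges (so the leg's bounding box is flush with the corner).


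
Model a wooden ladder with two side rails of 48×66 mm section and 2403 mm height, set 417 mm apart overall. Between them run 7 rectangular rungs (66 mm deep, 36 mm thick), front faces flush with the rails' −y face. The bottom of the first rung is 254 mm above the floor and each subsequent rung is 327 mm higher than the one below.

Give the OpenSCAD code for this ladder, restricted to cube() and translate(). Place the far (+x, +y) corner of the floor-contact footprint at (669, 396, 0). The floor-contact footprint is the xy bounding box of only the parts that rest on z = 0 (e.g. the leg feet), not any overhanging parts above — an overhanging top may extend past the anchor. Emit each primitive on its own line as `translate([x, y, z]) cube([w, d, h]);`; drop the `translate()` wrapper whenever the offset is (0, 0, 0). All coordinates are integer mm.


translate([252, 330, 0]) cube([48, 66, 2403]);
translate([621, 330, 0]) cube([48, 66, 2403]);
translate([300, 330, 254]) cube([321, 66, 36]);
translate([300, 330, 581]) cube([321, 66, 36]);
translate([300, 330, 908]) cube([321, 66, 36]);
translate([300, 330, 1235]) cube([321, 66, 36]);
translate([300, 330, 1562]) cube([321, 66, 36]);
translate([300, 330, 1889]) cube([321, 66, 36]);
translate([300, 330, 2216]) cube([321, 66, 36]);


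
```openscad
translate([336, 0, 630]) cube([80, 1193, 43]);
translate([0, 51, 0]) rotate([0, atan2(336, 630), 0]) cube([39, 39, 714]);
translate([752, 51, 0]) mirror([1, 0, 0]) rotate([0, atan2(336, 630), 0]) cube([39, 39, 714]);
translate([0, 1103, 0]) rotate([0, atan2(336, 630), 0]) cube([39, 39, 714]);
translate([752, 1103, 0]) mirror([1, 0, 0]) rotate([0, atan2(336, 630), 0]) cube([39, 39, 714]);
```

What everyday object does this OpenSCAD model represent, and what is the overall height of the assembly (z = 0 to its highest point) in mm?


A sawhorse. The overall height is 673 mm.

A beam across two mirrored pairs of raked legs — a sawhorse. The beam's underside is at z = 630 (matching the legs' vertical rise in atan2(336, 630)) and the beam is 43 mm tall, so its top is at 630 + 43 = 673 mm. The raked legs top out at the beam's underside, so that is the highest point.


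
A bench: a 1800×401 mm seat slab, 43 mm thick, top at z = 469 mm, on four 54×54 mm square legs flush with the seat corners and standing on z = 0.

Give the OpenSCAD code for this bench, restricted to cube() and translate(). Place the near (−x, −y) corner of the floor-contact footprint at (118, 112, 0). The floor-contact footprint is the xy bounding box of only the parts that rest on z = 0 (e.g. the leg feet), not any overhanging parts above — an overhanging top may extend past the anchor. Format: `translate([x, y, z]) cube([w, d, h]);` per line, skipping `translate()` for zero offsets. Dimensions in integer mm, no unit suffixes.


translate([118, 112, 426]) cube([1800, 401, 43]);
translate([118, 112, 0]) cube([54, 54, 426]);
translate([118, 459, 0]) cube([54, 54, 426]);
translate([1864, 112, 0]) cube([54, 54, 426]);
translate([1864, 459, 0]) cube([54, 54, 426]);


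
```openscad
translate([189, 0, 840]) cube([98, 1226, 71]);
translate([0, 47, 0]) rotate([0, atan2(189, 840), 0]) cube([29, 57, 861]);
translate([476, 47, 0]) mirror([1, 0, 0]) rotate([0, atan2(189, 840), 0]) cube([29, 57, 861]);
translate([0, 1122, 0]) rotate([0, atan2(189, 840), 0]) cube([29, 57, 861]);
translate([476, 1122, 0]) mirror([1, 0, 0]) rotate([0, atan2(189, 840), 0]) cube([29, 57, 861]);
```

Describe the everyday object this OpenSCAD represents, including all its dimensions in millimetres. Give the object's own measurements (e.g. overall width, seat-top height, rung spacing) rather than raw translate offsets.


A sawhorse. A 98×1226×71 mm beam (x, y, z) sits on two A-frame leg pairs. Each pair is two raked legs of 29×57 mm section (57 mm along y) splaying symmetrically in x. Each leg rises 840 mm vertically over 189 mm of horizontal reach and is 861 mm long along its own axis. Every leg's outer bottom edge rests on the floor and its outer top edge meets a bottom edge of the beam — the left legs (tilting toward +x) meet the beam's −x bottom edge, the right legs (their mirror images, tilting toward −x) meet its +x bottom edge — so the leg tops tuck under the beam, the beam's underside is 840 mm above the floor, and the feet are 476 mm apart outside-to-outside with the beam centred between them. The two leg pairs are set in 47 mm from either end of the beam.


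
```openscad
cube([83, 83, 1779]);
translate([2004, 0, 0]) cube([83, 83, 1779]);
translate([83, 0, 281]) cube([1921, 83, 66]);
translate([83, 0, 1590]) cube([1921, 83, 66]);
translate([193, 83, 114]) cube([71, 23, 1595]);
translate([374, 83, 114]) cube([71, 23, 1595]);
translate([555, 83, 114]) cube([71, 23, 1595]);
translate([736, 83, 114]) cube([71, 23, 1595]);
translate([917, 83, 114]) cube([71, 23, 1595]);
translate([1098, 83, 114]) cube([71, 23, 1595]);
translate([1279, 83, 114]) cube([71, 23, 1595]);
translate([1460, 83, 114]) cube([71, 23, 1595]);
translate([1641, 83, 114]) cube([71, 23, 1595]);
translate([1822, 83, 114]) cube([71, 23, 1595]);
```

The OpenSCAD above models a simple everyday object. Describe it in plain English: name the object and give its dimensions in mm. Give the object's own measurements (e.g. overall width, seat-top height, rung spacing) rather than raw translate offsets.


A fence section. Two 83×83 mm posts, 1779 mm tall, stand on the floor with a clear span of 1921 mm between their inner faces. Two horizontal rails of 83×66 mm section span the gap between the posts with their undersides at z = 281 mm and z = 1590 mm, flush with the posts' −y face. 10 pickets, each 71 mm wide, 23 mm thick and 1595 mm tall, are fixed to the +y face of the rails with their bottoms at z = 114 mm, spaced across the span with a 110 mm gap after the −x post and between neighbouring pickets, with 111 mm left before the +x post.


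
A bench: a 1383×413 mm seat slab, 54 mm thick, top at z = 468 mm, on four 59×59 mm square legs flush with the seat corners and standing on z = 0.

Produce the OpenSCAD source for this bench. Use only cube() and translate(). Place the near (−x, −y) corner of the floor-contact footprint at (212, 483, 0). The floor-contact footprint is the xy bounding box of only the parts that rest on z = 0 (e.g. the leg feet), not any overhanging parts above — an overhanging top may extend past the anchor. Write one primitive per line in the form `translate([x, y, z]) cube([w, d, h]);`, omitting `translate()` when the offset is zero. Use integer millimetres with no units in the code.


// leg_h = 468 − 54 = 414
translate([212, 483, 414]) cube([1383, 413, 54]);
translate([212, 483, 0]) cube([59, 59, 414]);
translate([212, 837, 0]) cube([59, 59, 414]);
translate([1536, 483, 0]) cube([59, 59, 414]);
translate([1536, 837, 0]) cube([59, 59, 414]);


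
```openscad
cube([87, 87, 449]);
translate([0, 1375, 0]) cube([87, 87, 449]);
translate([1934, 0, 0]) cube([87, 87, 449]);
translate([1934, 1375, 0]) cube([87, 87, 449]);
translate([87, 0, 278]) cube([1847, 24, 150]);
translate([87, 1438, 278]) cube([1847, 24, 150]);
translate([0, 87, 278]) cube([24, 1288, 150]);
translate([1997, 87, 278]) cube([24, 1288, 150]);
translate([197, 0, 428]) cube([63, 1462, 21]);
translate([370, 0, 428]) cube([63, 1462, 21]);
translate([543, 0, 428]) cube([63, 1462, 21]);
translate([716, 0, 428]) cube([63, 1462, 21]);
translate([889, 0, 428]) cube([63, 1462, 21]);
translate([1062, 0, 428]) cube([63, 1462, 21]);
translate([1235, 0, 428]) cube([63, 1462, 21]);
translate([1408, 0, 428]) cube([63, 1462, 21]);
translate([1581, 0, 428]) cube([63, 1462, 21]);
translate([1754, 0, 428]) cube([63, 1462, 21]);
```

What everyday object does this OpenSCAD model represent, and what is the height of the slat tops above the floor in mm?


A bed frame. The slat-top height is 449 mm.

Four posts, four rails, and a row of slats — a bed frame. Slats sit on the rails at z = 278 + 150 = 428; with slat thickness 21, the top is 449 mm.


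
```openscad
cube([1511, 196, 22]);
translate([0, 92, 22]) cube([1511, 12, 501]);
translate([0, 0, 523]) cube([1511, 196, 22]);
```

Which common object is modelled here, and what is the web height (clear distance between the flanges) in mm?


An I-beam. The web height is 501 mm.

Two wide flanges with a thin centred web — an I-beam. Overall 545 mm minus two 22 mm flanges gives a web of 545 − 2·22 = 501 mm.


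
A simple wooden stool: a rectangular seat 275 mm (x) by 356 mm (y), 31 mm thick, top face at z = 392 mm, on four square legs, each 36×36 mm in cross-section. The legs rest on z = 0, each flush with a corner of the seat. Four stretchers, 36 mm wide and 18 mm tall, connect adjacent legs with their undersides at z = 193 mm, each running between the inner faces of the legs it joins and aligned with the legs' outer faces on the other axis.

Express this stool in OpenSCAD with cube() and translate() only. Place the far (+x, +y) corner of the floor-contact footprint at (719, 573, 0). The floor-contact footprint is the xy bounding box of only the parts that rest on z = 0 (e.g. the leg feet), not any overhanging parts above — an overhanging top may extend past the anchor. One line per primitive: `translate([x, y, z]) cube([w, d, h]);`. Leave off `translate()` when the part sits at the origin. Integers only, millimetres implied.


// leg_h = 392 - 31 = 361
// stretcher span = 275 - 2*36 = 203
translate([444, 217, 361]) cube([275, 356, 31]);
translate([444, 217, 0]) cube([36, 36, 361]);
translate([683, 217, 0]) cube([36, 36, 361]);
translate([444, 537, 0]) cube([36, 36, 361]);
translate([683, 537, 0]) cube([36, 36, 361]);
translate([480, 217, 193]) cube([203, 36, 18]);
translate([480, 537, 193]) cube([203, 36, 18]);
translate([444, 253, 193]) cube([36, 284, 18]);
translate([683, 253, 193]) cube([36, 284, 18]);


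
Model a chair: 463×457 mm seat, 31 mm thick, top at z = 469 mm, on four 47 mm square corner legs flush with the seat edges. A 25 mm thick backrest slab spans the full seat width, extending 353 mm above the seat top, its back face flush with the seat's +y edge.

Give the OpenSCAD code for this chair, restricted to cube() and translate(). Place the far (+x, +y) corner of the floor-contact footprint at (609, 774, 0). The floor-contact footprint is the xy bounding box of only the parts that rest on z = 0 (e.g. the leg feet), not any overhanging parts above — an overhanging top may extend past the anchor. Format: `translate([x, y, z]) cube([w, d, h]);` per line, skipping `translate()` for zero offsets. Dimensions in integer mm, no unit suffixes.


translate([146, 317, 438]) cube([463, 457, 31]);
translate([146, 317, 0]) cube([47, 47, 438]);
translate([562, 317, 0]) cube([47, 47, 438]);
translate([146, 727, 0]) cube([47, 47, 438]);
translate([562, 727, 0]) cube([47, 47, 438]);
translate([146, 749, 469]) cube([463, 25, 353]);


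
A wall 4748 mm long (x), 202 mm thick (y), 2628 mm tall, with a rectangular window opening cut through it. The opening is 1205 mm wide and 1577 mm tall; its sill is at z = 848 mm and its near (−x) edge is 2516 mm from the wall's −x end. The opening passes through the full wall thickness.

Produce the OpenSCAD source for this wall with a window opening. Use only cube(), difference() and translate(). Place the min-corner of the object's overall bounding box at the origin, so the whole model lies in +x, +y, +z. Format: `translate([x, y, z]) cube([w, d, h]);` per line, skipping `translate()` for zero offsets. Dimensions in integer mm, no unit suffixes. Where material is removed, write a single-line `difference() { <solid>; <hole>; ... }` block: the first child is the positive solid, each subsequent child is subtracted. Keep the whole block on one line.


difference() { cube([4748, 202, 2628]); translate([2516, 0, 848]) cube([1205, 202, 1577]); }


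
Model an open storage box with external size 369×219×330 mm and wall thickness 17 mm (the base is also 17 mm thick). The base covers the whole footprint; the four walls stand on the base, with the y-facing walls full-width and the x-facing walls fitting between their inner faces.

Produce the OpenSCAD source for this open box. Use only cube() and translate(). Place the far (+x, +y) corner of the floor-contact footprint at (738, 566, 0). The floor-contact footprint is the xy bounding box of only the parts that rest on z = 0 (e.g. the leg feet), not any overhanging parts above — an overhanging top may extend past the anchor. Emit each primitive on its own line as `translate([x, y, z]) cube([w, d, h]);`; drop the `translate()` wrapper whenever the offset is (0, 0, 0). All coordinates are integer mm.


translate([369, 347, 0]) cube([369, 219, 17]);
translate([369, 347, 17]) cube([369, 17, 313]);
translate([369, 549, 17]) cube([369, 17, 313]);
translate([369, 364, 17]) cube([17, 185, 313]);
translate([721, 364, 17]) cube([17, 185, 313]);


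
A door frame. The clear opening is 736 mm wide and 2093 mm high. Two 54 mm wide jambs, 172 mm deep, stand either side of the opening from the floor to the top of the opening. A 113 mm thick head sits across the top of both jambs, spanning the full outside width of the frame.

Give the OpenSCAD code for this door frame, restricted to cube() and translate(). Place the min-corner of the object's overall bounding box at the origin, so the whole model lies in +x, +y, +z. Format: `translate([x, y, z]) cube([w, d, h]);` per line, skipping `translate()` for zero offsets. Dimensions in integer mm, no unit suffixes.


cube([54, 172, 2093]);
translate([790, 0, 0]) cube([54, 172, 2093]);
translate([0, 0, 2093]) cube([844, 172, 113]);


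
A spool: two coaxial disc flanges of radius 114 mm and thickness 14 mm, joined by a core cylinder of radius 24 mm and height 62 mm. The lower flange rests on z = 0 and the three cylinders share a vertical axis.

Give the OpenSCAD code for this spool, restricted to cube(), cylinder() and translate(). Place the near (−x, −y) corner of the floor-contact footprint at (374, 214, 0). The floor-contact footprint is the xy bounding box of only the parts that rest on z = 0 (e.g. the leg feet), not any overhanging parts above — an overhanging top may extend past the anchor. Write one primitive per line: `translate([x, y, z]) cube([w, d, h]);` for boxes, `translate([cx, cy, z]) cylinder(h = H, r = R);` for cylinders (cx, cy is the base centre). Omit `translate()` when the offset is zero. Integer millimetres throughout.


translate([488, 328, 0]) cylinder(h = 14, r = 114);
translate([488, 328, 14]) cylinder(h = 62, r = 24);
translate([488, 328, 76]) cylinder(h = 14, r = 114);


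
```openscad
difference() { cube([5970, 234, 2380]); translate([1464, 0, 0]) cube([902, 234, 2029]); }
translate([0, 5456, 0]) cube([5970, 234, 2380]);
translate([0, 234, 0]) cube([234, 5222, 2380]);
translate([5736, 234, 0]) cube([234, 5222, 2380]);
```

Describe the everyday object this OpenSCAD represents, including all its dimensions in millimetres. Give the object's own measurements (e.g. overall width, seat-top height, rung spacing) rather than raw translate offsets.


A single room: four walls, each 2380 mm tall and 234 mm thick, enclosing an outside footprint 5970×5690 mm (x × y), no floor or roof. The front and back walls (−y and +y sides) run the full x-width; the side walls fit between their inner faces. A door opening 902 mm wide and 2029 mm tall is cut through the front wall from the floor up, its −x edge 1464 mm from the wall's −x end.


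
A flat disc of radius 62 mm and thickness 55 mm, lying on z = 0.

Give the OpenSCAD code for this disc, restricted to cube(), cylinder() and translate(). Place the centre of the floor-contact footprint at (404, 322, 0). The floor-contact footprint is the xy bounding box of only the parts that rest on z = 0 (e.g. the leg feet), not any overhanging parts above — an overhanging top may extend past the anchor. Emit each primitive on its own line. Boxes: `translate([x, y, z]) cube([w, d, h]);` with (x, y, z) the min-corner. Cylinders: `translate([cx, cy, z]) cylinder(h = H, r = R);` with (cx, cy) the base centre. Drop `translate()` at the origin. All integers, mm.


translate([404, 322, 0]) cylinder(h = 55, r = 62);


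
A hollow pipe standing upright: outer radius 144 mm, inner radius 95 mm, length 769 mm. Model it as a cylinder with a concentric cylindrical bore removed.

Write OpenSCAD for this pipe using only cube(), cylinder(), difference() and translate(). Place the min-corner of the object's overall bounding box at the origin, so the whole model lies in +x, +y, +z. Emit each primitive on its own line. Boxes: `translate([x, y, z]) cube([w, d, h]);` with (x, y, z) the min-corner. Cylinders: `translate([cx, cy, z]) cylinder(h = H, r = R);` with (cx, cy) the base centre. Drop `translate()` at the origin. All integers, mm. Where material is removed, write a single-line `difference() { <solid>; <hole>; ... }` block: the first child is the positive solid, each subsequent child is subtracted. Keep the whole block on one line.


difference() { translate([144, 144, 0]) cylinder(h = 769, r = 144); translate([144, 144, 0]) cylinder(h = 769, r = 95); }


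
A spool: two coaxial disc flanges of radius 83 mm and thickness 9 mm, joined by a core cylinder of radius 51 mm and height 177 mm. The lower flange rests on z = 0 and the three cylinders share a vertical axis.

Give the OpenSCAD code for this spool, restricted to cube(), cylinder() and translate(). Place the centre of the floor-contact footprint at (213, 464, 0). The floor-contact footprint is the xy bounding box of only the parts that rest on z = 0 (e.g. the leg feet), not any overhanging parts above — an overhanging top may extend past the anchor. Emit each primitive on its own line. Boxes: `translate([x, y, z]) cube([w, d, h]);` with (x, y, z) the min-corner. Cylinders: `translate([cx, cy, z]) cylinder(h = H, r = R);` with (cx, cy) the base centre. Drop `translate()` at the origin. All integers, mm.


translate([213, 464, 0]) cylinder(h = 9, r = 83);
translate([213, 464, 9]) cylinder(h = 177, r = 51);
translate([213, 464, 186]) cylinder(h = 9, r = 83);


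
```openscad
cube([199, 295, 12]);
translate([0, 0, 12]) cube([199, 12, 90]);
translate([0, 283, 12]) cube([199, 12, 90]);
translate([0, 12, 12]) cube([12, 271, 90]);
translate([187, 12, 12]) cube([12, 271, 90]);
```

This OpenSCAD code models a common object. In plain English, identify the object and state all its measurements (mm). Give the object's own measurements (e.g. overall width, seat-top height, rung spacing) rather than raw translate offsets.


An open-topped rectangular box: outside dimensions 199×295×102 mm, with a uniform wall and base thickness of 12 mm. The base is a full 199×295 slab on the floor; four walls sit on top of the base. The front and back walls (the −y and +y sides) span the full width; the two side walls fit between them.


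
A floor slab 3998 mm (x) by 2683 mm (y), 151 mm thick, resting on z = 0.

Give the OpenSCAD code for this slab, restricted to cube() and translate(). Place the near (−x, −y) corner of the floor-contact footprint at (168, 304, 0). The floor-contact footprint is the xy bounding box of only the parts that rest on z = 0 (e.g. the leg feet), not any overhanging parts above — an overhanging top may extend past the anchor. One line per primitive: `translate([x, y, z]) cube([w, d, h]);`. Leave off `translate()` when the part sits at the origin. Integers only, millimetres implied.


translate([168, 304, 0]) cube([3998, 2683, 151]);


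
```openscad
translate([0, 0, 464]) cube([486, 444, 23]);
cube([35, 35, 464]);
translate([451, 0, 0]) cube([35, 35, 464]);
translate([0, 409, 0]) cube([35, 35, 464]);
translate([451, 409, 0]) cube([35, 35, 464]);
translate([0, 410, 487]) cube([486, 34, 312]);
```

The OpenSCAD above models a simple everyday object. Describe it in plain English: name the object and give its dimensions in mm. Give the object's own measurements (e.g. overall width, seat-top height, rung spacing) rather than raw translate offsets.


A chair. The seat is a 486×444×23 mm slab with its top at z = 487 mm, on four 35×35 mm corner legs (flush with the seat edges, standing on z = 0). A flat backrest 34 mm thick, 312 mm tall, spans the full seat width and rises from the seat top along its +y edge, rear face flush with the rear of the seat.


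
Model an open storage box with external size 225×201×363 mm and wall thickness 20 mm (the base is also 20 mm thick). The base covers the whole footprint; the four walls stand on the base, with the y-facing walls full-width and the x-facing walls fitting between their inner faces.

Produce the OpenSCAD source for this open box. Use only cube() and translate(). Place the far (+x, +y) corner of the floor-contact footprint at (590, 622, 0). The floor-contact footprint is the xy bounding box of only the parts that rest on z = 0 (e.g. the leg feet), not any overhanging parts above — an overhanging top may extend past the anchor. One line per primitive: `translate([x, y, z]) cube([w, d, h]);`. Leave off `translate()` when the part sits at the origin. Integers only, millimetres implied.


translate([365, 421, 0]) cube([225, 201, 20]);
translate([365, 421, 20]) cube([225, 20, 343]);
translate([365, 602, 20]) cube([225, 20, 343]);
translate([365, 441, 20]) cube([20, 161, 343]);
translate([570, 441, 20]) cube([20, 161, 343]);


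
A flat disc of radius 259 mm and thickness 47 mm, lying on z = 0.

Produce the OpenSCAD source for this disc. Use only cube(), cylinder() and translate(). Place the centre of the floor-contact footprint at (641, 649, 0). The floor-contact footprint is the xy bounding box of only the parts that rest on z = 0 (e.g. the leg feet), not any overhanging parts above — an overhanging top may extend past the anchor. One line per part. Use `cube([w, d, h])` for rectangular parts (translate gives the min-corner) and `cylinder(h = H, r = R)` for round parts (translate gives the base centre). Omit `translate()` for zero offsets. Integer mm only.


translate([641, 649, 0]) cylinder(h = 47, r = 259);


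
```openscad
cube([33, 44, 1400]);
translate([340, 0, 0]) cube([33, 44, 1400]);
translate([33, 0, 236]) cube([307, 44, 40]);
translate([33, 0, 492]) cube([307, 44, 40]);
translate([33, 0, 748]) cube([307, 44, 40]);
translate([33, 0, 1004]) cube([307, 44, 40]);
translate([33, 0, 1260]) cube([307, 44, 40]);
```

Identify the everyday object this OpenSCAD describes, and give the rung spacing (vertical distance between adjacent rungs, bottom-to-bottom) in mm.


A ladder. The rung spacing is 256 mm.

Two tall 33×44 posts with 5 short bars between them — a ladder. Adjacent rungs sit at z = 236 and z = 492, so the spacing is 492 − 236 = 256 mm.


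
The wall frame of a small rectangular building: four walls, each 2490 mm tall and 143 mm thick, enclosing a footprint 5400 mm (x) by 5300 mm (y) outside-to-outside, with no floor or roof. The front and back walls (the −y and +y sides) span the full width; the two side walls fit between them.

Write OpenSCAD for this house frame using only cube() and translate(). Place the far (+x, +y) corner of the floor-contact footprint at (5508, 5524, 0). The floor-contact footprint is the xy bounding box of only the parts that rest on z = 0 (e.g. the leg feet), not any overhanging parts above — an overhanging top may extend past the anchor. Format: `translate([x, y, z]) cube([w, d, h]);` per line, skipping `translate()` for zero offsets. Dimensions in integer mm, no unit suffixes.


translate([108, 224, 0]) cube([5400, 143, 2490]);
translate([108, 5381, 0]) cube([5400, 143, 2490]);
translate([108, 367, 0]) cube([143, 5014, 2490]);
translate([5365, 367, 0]) cube([143, 5014, 2490]);


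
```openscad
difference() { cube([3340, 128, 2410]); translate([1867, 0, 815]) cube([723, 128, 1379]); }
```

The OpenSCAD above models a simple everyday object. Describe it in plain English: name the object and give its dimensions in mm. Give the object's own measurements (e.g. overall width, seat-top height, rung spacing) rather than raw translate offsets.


A wall 3340 mm long (x), 128 mm thick (y), 2410 mm tall, with a rectangular window opening cut through it. The opening is 723 mm wide and 1379 mm tall; its sill is at z = 815 mm and its near (−x) edge is 1867 mm from the wall's −x end. The opening passes through the full wall thickness.


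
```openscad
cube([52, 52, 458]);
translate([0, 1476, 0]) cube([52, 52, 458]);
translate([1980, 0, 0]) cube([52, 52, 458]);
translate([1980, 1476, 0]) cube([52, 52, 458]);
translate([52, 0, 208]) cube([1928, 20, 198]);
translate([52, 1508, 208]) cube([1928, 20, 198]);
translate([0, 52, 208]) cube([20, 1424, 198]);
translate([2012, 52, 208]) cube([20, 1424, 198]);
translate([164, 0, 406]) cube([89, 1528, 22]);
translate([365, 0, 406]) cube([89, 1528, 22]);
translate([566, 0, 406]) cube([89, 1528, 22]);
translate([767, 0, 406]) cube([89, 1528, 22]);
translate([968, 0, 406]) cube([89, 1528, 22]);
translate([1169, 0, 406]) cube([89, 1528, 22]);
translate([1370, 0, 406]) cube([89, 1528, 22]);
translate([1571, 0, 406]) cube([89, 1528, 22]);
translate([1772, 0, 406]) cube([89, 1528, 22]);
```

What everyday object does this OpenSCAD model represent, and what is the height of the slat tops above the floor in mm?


A bed frame. The slat-top height is 428 mm.

Four posts, four rails, and a row of slats — a bed frame. Slats sit on the rails at z = 208 + 198 = 406; with slat thickness 22, the top is 428 mm.


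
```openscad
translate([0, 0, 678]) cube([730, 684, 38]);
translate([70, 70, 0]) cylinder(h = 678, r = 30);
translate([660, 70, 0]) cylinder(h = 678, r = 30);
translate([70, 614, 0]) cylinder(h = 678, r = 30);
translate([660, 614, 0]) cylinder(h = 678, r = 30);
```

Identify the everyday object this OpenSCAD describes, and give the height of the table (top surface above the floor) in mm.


A table. The table height is 716 mm.

A 730×684×38 slab sits at z = 678 on four Ø60 mm round legs — a table. The top surface is at 678 + 38 = 716 mm.


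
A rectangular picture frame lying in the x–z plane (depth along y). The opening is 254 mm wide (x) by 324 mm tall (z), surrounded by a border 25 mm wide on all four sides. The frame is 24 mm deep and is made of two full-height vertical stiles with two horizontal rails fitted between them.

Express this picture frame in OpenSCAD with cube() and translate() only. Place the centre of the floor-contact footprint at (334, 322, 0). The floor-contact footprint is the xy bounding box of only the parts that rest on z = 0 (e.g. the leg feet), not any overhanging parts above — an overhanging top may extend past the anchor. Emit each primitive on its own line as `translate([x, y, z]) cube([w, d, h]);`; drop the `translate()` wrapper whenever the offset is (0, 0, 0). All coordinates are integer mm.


translate([182, 310, 0]) cube([25, 24, 374]);
translate([461, 310, 0]) cube([25, 24, 374]);
translate([207, 310, 0]) cube([254, 24, 25]);
translate([207, 310, 349]) cube([254, 24, 25]);


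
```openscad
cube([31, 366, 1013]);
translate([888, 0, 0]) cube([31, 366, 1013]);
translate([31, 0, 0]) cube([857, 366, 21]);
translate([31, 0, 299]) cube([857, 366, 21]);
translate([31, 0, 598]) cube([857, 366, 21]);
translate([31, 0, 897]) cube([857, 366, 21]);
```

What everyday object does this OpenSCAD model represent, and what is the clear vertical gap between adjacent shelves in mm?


A bookshelf. The clear shelf gap is 278 mm.

Two tall side panels with 4 horizontal boards between them — a bookshelf. The first two shelf undersides are at z = 0 and z = 299; with shelf thickness 21, the clear gap is 299 − 0 − 21 = 278 mm.
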